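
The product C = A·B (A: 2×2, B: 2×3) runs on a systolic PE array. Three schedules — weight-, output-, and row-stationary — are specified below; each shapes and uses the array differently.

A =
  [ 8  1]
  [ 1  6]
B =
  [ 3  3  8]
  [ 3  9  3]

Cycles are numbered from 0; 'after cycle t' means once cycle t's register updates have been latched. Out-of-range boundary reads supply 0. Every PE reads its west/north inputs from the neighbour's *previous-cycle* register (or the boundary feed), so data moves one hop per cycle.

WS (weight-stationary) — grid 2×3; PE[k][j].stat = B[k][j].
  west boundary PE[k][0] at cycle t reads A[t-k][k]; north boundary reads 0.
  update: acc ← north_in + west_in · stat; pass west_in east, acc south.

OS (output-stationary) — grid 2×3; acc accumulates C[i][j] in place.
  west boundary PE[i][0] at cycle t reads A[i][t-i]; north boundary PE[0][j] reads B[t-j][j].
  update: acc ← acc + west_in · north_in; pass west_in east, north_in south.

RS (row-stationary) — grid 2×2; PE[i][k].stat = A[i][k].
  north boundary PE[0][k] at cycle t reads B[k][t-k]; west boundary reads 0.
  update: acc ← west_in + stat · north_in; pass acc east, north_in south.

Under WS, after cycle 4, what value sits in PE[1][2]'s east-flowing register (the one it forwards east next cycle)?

register = 6

Tracing WS — 2×3 array, target PE[1][2]:
  c0 r0c2: 0 / 0 / 0
  c0 r1c1: 0 / 0 / 0
  c0 r1c2: 0 / 0 / 0
  c1 r0c2: 0 / 0 / 0
  c1 r1c1: 0 / 0 / 0
  c1 r1c2: 0 / 0 / 0
  c2 r0c2: 64 / 8 / 64
  c2 r1c1: 33 / 1 / 33
  c2 r1c2: 0 / 0 / 0
  c3 r0c2: 8 / 1 / 8
  c3 r1c1: 57 / 6 / 57
  c3 r1c2: 67 / 1 / 67
  c4 r0c2: 0 / 0 / 0
  c4 r1c1: 0 / 0 / 0
  c4 r1c2: 26 / 6 / 26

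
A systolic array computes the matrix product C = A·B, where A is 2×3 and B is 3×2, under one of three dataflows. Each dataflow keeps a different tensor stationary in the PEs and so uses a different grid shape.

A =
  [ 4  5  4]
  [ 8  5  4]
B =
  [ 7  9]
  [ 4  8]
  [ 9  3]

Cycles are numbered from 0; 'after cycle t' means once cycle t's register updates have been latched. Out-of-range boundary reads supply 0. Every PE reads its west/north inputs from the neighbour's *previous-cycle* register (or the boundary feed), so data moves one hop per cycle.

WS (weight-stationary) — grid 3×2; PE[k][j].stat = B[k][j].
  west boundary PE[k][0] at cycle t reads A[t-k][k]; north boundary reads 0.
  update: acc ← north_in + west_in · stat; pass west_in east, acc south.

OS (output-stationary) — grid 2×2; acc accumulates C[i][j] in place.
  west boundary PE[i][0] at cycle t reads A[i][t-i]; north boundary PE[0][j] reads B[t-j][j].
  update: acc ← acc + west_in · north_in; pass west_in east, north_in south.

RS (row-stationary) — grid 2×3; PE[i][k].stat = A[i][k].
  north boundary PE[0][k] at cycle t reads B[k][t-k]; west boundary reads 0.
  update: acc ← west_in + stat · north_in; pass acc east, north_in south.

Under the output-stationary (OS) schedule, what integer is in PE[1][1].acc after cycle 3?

Tracing OS — 2×2 array, target PE[1][1]:
  0: (0,1).acc=0  regs=<0,0>
  0: (1,0).acc=0  regs=<0,0>
  0: (1,1).acc=0  regs=<0,0>
  1: (0,1).acc=36  regs=<4,9>
  1: (1,0).acc=56  regs=<8,7>
  1: (1,1).acc=0  regs=<0,0>
  2: (0,1).acc=76  regs=<5,8>
  2: (1,0).acc=76  regs=<5,4>
  2: (1,1).acc=72  regs=<8,9>
  3: (0,1).acc=88  regs=<4,3>
  3: (1,0).acc=112  regs=<4,9>
  3: (1,1).acc=112  regs=<5,8>

PE[1][1].acc = 112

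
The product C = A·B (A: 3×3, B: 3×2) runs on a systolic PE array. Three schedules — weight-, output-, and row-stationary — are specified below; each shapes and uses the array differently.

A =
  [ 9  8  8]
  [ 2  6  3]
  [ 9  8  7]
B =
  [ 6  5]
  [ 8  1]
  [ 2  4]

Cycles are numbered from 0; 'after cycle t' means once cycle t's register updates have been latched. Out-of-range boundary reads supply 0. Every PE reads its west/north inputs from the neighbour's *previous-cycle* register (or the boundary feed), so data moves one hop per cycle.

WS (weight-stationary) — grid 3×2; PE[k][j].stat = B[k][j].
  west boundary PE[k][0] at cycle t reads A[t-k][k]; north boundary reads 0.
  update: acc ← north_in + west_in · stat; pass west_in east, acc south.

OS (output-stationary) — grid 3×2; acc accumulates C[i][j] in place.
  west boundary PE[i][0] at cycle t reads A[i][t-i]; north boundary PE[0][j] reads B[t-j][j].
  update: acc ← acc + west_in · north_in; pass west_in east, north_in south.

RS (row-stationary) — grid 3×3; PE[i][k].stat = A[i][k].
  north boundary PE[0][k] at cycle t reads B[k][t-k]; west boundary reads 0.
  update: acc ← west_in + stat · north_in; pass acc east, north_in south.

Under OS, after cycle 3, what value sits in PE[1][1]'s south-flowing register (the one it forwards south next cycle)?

OS 3×2: PE[1][1] cycle-by-cycle (with neighbour feeds):
  0: (0,1).acc=0  regs=<0,0>
  0: (1,0).acc=0  regs=<0,0>
  0: (1,1).acc=0  regs=<0,0>
  1: (0,1).acc=45  regs=<9,5>
  1: (1,0).acc=12  regs=<2,6>
  1: (1,1).acc=0  regs=<0,0>
  2: (0,1).acc=53  regs=<8,1>
  2: (1,0).acc=60  regs=<6,8>
  2: (1,1).acc=10  regs=<2,5>
  3: (0,1).acc=85  regs=<8,4>
  3: (1,0).acc=66  regs=<3,2>
  3: (1,1).acc=16  regs=<6,1>

register = 1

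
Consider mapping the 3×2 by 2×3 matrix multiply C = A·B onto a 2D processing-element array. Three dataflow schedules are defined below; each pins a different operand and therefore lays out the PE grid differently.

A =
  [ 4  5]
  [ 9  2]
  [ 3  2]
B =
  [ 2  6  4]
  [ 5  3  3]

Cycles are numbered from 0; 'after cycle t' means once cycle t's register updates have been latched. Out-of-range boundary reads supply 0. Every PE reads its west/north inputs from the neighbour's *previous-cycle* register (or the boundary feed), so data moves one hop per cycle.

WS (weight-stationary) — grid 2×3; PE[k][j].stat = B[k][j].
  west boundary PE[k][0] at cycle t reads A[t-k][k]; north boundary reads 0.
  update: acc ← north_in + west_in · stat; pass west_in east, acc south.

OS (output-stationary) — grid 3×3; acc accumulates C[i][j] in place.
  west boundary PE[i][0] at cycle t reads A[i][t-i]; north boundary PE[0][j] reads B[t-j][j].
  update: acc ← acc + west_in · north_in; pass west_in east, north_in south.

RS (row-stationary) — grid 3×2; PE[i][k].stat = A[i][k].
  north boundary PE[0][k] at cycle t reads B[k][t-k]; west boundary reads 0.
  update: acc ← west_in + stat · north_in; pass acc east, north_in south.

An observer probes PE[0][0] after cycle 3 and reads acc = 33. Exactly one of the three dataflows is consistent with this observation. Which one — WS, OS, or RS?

WS [2×3] PE[0][0] across cycles:
  [0] (0,0) acc=8 (h:4 v:8)
  [1] (0,0) acc=18 (h:9 v:18)
  [2] (0,0) acc=6 (h:3 v:6)
  [3] (0,0) acc=0 (h:0 v:0)
OS [3×3] PE[0][0] across cycles:
  [0] (0,0) acc=8 (h:4 v:2)
  [1] (0,0) acc=33 (h:5 v:5)
  [2] (0,0) acc=33 (h:0 v:0)
  [3] (0,0) acc=33 (h:0 v:0)
RS [3×2] PE[0][0] across cycles:
  [0] (0,0) acc=8 (h:8 v:2)
  [1] (0,0) acc=24 (h:24 v:6)
  [2] (0,0) acc=16 (h:16 v:4)
  [3] (0,0) acc=0 (h:0 v:0)

dataflow = OS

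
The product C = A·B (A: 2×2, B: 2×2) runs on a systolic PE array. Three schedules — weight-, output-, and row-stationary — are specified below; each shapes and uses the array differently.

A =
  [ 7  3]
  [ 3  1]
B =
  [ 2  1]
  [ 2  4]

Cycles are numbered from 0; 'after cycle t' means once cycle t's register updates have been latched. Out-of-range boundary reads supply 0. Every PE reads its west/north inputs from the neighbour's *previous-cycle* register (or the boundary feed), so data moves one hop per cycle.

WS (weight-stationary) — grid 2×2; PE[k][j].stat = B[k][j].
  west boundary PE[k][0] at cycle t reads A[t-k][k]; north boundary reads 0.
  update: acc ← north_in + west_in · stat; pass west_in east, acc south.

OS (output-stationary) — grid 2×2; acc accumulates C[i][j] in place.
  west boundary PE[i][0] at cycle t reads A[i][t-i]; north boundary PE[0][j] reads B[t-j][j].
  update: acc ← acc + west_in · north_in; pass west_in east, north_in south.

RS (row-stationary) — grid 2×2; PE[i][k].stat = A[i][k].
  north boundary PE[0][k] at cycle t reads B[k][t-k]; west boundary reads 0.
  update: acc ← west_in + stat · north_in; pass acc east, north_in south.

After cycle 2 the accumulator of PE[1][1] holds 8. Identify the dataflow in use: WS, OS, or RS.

dataflow = RS

WS [2×2] PE[1][1] across cycles:
  c0 r1c1: 0 / 0 / 0
  c1 r1c1: 0 / 0 / 0
  c2 r1c1: 19 / 3 / 19
OS [2×2] PE[1][1] across cycles:
  c0 r1c1: 0 / 0 / 0
  c1 r1c1: 0 / 0 / 0
  c2 r1c1: 3 / 3 / 1
RS [2×2] PE[1][1] across cycles:
  c0 r1c1: 0 / 0 / 0
  c1 r1c1: 0 / 0 / 0
  c2 r1c1: 8 / 8 / 2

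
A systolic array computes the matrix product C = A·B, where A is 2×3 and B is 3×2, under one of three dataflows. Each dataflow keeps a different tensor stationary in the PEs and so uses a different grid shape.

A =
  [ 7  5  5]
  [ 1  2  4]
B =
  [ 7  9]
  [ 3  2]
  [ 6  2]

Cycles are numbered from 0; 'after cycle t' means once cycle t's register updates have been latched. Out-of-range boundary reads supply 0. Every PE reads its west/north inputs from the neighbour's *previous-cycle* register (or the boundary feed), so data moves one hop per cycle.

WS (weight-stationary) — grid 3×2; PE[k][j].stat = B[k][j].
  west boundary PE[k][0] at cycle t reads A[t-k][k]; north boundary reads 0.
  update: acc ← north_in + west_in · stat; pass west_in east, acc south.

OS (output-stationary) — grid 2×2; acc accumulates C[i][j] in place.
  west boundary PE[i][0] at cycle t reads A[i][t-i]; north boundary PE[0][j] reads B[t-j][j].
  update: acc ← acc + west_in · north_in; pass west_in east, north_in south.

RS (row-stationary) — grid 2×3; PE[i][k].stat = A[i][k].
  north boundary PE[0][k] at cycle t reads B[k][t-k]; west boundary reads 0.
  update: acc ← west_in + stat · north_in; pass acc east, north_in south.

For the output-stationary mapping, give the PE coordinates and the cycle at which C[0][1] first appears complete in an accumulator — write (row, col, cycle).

OS: C[0][1] accumulates in PE[0][1]:
  cycle 0: PE[0][1] → acc 0, east 0, south 0
  cycle 1: PE[0][1] → acc 63, east 7, south 9
  cycle 2: PE[0][1] → acc 73, east 5, south 2
  cycle 3: PE[0][1] → acc 83, east 5, south 2

(row, col, cycle) = (0, 1, 3)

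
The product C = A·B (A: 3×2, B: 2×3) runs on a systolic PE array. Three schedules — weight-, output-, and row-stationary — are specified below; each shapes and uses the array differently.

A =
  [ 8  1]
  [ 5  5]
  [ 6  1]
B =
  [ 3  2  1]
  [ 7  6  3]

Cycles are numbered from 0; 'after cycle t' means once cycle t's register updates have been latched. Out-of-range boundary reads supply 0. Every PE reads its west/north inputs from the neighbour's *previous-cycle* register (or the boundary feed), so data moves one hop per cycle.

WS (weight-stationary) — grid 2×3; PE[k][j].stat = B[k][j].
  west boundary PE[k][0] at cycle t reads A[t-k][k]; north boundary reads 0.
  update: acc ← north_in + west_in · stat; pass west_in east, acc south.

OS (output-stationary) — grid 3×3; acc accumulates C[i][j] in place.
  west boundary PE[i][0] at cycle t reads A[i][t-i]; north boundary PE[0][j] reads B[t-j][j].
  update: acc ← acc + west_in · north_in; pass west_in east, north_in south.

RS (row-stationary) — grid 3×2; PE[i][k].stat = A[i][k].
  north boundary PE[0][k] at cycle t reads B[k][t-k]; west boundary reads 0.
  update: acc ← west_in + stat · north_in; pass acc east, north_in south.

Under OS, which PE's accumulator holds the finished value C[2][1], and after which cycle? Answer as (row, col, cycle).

(row, col, cycle) = (2, 1, 4)

OS — PE[2][1] is where C[2][1] collects:
  c0 r2c1: 0 / 0 / 0
  c1 r2c1: 0 / 0 / 0
  c2 r2c1: 0 / 0 / 0
  c3 r2c1: 12 / 6 / 2
  c4 r2c1: 18 / 1 / 6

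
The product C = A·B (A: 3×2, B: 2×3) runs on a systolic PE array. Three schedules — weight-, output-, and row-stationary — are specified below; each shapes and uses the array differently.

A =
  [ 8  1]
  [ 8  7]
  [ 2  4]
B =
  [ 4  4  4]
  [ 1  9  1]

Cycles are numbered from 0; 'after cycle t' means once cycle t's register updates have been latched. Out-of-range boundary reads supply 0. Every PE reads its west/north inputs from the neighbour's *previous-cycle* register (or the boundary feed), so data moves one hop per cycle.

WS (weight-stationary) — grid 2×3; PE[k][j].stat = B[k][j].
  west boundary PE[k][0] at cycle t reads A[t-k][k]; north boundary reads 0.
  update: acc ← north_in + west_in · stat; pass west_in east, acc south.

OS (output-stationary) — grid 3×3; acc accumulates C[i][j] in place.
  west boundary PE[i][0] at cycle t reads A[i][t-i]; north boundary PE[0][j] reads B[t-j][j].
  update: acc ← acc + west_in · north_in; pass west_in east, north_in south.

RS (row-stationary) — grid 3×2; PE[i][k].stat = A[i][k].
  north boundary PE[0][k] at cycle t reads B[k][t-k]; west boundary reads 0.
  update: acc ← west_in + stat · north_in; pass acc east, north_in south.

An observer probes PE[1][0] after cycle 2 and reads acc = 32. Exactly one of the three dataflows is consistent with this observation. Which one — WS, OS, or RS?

dataflow = RS

— WS: 2×3; PE[1][0] trace:
  step 0 · PE1,0: acc=0; fwd→0 fwd↓0
  step 1 · PE1,0: acc=33; fwd→1 fwd↓33
  step 2 · PE1,0: acc=39; fwd→7 fwd↓39
— OS: 3×3; PE[1][0] trace:
  step 0 · PE1,0: acc=0; fwd→0 fwd↓0
  step 1 · PE1,0: acc=32; fwd→8 fwd↓4
  step 2 · PE1,0: acc=39; fwd→7 fwd↓1
— RS: 3×2; PE[1][0] trace:
  step 0 · PE1,0: acc=0; fwd→0 fwd↓0
  step 1 · PE1,0: acc=32; fwd→32 fwd↓4
  step 2 · PE1,0: acc=32; fwd→32 fwd↓4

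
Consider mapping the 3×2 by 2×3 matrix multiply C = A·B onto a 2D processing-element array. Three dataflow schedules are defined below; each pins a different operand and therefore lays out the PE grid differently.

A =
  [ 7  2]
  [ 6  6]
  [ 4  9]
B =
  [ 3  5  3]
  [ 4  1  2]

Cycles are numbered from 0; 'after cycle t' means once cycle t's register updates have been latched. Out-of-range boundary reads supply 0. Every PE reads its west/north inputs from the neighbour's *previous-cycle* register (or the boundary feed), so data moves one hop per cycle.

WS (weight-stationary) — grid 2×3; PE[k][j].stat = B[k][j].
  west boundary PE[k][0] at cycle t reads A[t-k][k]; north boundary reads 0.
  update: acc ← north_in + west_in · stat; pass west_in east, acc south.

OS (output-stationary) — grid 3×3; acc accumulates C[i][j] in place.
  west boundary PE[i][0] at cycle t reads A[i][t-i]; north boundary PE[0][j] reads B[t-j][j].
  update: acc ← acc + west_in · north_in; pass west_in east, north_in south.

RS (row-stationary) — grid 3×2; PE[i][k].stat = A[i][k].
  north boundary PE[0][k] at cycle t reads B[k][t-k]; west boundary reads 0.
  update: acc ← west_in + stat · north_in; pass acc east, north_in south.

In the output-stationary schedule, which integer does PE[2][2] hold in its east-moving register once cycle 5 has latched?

OS (3×3). Following PE[2][2] plus its west/north inputs:
  t=0 PE[1][2]: acc=0 h=0 v=0
  t=0 PE[2][1]: acc=0 h=0 v=0
  t=0 PE[2][2]: acc=0 h=0 v=0
  t=1 PE[1][2]: acc=0 h=0 v=0
  t=1 PE[2][1]: acc=0 h=0 v=0
  t=1 PE[2][2]: acc=0 h=0 v=0
  t=2 PE[1][2]: acc=0 h=0 v=0
  t=2 PE[2][1]: acc=0 h=0 v=0
  t=2 PE[2][2]: acc=0 h=0 v=0
  t=3 PE[1][2]: acc=18 h=6 v=3
  t=3 PE[2][1]: acc=20 h=4 v=5
  t=3 PE[2][2]: acc=0 h=0 v=0
  t=4 PE[1][2]: acc=30 h=6 v=2
  t=4 PE[2][1]: acc=29 h=9 v=1
  t=4 PE[2][2]: acc=12 h=4 v=3
  t=5 PE[1][2]: acc=30 h=0 v=0
  t=5 PE[2][1]: acc=29 h=0 v=0
  t=5 PE[2][2]: acc=30 h=9 v=2

register = 9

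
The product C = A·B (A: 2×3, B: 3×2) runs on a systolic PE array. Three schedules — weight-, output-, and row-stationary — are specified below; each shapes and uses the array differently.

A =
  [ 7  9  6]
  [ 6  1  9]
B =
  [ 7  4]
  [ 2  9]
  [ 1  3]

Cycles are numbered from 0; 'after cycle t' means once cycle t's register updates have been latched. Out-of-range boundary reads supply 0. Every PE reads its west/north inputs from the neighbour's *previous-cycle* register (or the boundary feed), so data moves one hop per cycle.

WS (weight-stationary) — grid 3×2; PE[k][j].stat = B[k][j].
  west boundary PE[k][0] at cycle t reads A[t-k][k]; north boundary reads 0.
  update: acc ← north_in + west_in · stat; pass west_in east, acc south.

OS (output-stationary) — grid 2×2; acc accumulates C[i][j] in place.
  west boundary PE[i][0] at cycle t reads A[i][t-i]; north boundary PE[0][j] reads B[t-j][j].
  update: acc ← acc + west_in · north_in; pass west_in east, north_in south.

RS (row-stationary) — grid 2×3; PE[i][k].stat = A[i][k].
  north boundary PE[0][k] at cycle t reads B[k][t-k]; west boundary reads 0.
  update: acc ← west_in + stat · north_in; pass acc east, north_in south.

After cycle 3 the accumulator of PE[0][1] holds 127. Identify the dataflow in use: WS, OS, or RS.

dataflow = OS

WS (3×2 grid), PE[0][1]:
  0: (0,1).acc=0  regs=<0,0>
  1: (0,1).acc=28  regs=<7,28>
  2: (0,1).acc=24  regs=<6,24>
  3: (0,1).acc=0  regs=<0,0>
OS (2×2 grid), PE[0][1]:
  0: (0,1).acc=0  regs=<0,0>
  1: (0,1).acc=28  regs=<7,4>
  2: (0,1).acc=109  regs=<9,9>
  3: (0,1).acc=127  regs=<6,3>
RS (2×3 grid), PE[0][1]:
  0: (0,1).acc=0  regs=<0,0>
  1: (0,1).acc=67  regs=<67,2>
  2: (0,1).acc=109  regs=<109,9>
  3: (0,1).acc=0  regs=<0,0>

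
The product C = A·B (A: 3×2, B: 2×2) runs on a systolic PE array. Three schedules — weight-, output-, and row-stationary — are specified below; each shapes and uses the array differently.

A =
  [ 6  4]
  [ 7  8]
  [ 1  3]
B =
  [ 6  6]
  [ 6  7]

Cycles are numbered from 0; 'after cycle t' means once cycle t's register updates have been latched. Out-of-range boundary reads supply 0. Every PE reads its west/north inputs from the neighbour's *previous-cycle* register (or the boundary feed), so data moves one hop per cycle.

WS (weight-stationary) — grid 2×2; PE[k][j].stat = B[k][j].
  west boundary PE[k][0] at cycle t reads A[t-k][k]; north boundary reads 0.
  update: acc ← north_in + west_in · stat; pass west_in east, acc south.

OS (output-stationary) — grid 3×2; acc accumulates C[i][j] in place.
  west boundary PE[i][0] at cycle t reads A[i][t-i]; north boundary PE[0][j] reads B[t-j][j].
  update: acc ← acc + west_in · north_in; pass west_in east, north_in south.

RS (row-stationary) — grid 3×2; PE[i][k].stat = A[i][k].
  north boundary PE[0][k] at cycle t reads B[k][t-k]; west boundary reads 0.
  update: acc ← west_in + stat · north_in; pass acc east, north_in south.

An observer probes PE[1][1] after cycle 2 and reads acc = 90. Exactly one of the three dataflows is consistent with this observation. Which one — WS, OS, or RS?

Under WS (2×2), PE[1][1]:
  @0  [1,1]  acc 0  |  →0  ↓0
  @1  [1,1]  acc 0  |  →0  ↓0
  @2  [1,1]  acc 64  |  →4  ↓64
Under OS (3×2), PE[1][1]:
  @0  [1,1]  acc 0  |  →0  ↓0
  @1  [1,1]  acc 0  |  →0  ↓0
  @2  [1,1]  acc 42  |  →7  ↓6
Under RS (3×2), PE[1][1]:
  @0  [1,1]  acc 0  |  →0  ↓0
  @1  [1,1]  acc 0  |  →0  ↓0
  @2  [1,1]  acc 90  |  →90  ↓6

dataflow = RS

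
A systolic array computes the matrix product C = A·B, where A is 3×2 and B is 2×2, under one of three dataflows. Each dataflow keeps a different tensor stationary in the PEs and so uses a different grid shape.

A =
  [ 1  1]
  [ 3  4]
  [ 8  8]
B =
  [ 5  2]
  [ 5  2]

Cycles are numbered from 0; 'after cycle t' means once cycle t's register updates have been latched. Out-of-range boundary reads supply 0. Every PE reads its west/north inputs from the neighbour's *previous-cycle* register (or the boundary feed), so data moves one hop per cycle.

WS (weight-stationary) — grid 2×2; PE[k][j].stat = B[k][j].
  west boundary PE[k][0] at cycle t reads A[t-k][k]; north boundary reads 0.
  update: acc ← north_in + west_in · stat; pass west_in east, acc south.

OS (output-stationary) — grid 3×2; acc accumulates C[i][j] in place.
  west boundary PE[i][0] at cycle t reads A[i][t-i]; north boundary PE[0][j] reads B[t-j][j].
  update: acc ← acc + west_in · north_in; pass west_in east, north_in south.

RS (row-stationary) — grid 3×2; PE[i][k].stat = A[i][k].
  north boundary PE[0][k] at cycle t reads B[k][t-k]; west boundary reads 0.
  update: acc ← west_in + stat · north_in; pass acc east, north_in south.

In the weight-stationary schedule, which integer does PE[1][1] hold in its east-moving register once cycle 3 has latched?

WS on a 2×2 grid — tracing PE[1][1] and its feeders:
  @0  [0,1]  acc 0  |  →0  ↓0
  @0  [1,0]  acc 0  |  →0  ↓0
  @0  [1,1]  acc 0  |  →0  ↓0
  @1  [0,1]  acc 2  |  →1  ↓2
  @1  [1,0]  acc 10  |  →1  ↓10
  @1  [1,1]  acc 0  |  →0  ↓0
  @2  [0,1]  acc 6  |  →3  ↓6
  @2  [1,0]  acc 35  |  →4  ↓35
  @2  [1,1]  acc 4  |  →1  ↓4
  @3  [0,1]  acc 16  |  →8  ↓16
  @3  [1,0]  acc 80  |  →8  ↓80
  @3  [1,1]  acc 14  |  →4  ↓14

register = 4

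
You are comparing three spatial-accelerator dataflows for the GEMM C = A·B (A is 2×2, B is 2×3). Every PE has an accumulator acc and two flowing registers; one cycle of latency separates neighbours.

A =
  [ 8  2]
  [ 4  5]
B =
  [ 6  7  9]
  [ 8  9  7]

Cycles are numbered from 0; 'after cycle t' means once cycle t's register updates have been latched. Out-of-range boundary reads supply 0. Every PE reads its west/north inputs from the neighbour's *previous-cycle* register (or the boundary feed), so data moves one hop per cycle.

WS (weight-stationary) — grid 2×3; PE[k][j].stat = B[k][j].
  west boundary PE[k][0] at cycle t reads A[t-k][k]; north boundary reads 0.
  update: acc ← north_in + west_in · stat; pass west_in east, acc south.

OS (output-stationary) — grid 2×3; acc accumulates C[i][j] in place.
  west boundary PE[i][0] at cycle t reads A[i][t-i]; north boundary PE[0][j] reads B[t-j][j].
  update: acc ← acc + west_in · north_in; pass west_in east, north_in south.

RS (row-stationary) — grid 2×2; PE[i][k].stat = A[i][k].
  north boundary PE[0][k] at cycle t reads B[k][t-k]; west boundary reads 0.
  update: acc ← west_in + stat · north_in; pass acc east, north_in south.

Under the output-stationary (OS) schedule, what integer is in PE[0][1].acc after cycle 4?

PE[0][1].acc = 74

Tracing OS — 2×3 array, target PE[0][1]:
  0: (0,0).acc=48  regs=<8,6>
  0: (0,1).acc=0  regs=<0,0>
  1: (0,0).acc=64  regs=<2,8>
  1: (0,1).acc=56  regs=<8,7>
  2: (0,0).acc=64  regs=<0,0>
  2: (0,1).acc=74  regs=<2,9>
  3: (0,0).acc=64  regs=<0,0>
  3: (0,1).acc=74  regs=<0,0>
  4: (0,0).acc=64  regs=<0,0>
  4: (0,1).acc=74  regs=<0,0>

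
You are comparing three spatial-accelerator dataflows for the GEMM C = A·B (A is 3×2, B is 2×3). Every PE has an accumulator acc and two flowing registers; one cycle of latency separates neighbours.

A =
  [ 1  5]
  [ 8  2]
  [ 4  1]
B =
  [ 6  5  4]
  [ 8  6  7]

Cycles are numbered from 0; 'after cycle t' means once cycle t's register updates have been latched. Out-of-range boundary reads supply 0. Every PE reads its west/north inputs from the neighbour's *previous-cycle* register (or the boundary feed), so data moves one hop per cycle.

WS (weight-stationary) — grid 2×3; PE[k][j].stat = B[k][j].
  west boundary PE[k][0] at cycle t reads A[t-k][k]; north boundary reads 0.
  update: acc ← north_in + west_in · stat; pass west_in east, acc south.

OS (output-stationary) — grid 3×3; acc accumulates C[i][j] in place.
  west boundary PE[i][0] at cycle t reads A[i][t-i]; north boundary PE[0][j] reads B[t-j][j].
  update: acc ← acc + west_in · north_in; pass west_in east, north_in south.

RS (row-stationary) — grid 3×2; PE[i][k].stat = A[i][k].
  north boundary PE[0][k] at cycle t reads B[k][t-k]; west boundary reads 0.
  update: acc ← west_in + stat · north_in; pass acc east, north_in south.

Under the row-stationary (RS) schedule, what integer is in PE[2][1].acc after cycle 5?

Tracing RS — 3×2 array, target PE[2][1]:
  c0 r1c1: 0 / 0 / 0
  c0 r2c0: 0 / 0 / 0
  c0 r2c1: 0 / 0 / 0
  c1 r1c1: 0 / 0 / 0
  c1 r2c0: 0 / 0 / 0
  c1 r2c1: 0 / 0 / 0
  c2 r1c1: 64 / 64 / 8
  c2 r2c0: 24 / 24 / 6
  c2 r2c1: 0 / 0 / 0
  c3 r1c1: 52 / 52 / 6
  c3 r2c0: 20 / 20 / 5
  c3 r2c1: 32 / 32 / 8
  c4 r1c1: 46 / 46 / 7
  c4 r2c0: 16 / 16 / 4
  c4 r2c1: 26 / 26 / 6
  c5 r1c1: 0 / 0 / 0
  c5 r2c0: 0 / 0 / 0
  c5 r2c1: 23 / 23 / 7

PE[2][1].acc = 23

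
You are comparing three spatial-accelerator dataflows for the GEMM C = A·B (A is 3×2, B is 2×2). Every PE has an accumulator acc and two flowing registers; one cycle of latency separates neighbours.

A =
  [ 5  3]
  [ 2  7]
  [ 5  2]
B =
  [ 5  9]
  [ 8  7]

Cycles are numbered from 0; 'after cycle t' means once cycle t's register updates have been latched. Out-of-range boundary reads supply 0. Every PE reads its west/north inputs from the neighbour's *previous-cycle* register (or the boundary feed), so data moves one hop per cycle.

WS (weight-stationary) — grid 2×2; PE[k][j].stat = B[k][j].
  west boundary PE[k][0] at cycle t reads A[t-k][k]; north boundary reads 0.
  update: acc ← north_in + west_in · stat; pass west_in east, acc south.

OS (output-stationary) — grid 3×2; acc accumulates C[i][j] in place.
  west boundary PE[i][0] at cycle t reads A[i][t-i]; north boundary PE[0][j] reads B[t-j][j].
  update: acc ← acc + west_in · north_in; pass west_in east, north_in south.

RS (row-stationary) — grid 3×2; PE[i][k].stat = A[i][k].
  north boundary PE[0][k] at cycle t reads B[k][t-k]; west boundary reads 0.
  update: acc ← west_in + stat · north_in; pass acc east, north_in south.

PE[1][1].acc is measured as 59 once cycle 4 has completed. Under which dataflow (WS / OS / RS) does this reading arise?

— WS: 2×2; PE[1][1] trace:
  @0  [1,1]  acc 0  |  →0  ↓0
  @1  [1,1]  acc 0  |  →0  ↓0
  @2  [1,1]  acc 66  |  →3  ↓66
  @3  [1,1]  acc 67  |  →7  ↓67
  @4  [1,1]  acc 59  |  →2  ↓59
— OS: 3×2; PE[1][1] trace:
  @0  [1,1]  acc 0  |  →0  ↓0
  @1  [1,1]  acc 0  |  →0  ↓0
  @2  [1,1]  acc 18  |  →2  ↓9
  @3  [1,1]  acc 67  |  →7  ↓7
  @4  [1,1]  acc 67  |  →0  ↓0
— RS: 3×2; PE[1][1] trace:
  @0  [1,1]  acc 0  |  →0  ↓0
  @1  [1,1]  acc 0  |  →0  ↓0
  @2  [1,1]  acc 66  |  →66  ↓8
  @3  [1,1]  acc 67  |  →67  ↓7
  @4  [1,1]  acc 0  |  →0  ↓0

dataflow = WS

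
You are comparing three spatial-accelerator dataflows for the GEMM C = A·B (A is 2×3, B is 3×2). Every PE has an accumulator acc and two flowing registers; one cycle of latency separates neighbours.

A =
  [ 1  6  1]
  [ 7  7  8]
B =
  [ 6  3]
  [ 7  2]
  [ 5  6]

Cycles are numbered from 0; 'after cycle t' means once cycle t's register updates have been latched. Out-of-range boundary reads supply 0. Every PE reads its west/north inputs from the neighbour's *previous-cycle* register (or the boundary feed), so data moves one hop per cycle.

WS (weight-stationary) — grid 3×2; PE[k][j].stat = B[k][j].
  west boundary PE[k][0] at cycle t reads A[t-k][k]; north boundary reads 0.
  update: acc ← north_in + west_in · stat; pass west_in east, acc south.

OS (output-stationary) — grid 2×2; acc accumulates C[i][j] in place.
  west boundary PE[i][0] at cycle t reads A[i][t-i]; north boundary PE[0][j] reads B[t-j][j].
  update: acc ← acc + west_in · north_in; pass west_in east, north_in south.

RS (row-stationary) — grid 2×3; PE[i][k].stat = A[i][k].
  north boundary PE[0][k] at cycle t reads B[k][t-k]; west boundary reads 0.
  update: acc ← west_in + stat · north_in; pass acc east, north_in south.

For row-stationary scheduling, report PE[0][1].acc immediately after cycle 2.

RS on a 2×3 grid — tracing PE[0][1] and its feeders:
  after 0 — PE[0][0] acc=6, pass-E 6, pass-S 6
  after 0 — PE[0][1] acc=0, pass-E 0, pass-S 0
  after 1 — PE[0][0] acc=3, pass-E 3, pass-S 3
  after 1 — PE[0][1] acc=48, pass-E 48, pass-S 7
  after 2 — PE[0][0] acc=0, pass-E 0, pass-S 0
  after 2 — PE[0][1] acc=15, pass-E 15, pass-S 2

PE[0][1].acc = 15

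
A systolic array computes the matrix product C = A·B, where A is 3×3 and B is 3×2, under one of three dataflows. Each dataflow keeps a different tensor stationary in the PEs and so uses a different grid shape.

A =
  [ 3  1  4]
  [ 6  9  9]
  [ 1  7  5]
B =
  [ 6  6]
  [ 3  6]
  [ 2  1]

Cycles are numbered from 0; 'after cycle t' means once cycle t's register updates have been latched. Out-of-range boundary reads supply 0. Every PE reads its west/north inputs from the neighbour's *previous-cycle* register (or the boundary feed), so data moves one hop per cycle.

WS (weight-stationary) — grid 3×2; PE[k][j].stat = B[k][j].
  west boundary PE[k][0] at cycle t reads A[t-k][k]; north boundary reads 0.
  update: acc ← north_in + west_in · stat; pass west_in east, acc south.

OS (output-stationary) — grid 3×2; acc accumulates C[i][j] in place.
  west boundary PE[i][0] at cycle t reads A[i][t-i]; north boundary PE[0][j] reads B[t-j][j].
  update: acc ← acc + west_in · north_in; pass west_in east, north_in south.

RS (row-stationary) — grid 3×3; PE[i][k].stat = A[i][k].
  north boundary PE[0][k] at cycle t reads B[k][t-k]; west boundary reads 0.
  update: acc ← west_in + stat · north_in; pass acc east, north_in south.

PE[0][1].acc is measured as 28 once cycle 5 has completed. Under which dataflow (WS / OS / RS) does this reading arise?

dataflow = OS

Under WS (3×2), PE[0][1]:
  t=0 PE[0][1]: acc=0 h=0 v=0
  t=1 PE[0][1]: acc=18 h=3 v=18
  t=2 PE[0][1]: acc=36 h=6 v=36
  t=3 PE[0][1]: acc=6 h=1 v=6
  t=4 PE[0][1]: acc=0 h=0 v=0
  t=5 PE[0][1]: acc=0 h=0 v=0
Under OS (3×2), PE[0][1]:
  t=0 PE[0][1]: acc=0 h=0 v=0
  t=1 PE[0][1]: acc=18 h=3 v=6
  t=2 PE[0][1]: acc=24 h=1 v=6
  t=3 PE[0][1]: acc=28 h=4 v=1
  t=4 PE[0][1]: acc=28 h=0 v=0
  t=5 PE[0][1]: acc=28 h=0 v=0
Under RS (3×3), PE[0][1]:
  t=0 PE[0][1]: acc=0 h=0 v=0
  t=1 PE[0][1]: acc=21 h=21 v=3
  t=2 PE[0][1]: acc=24 h=24 v=6
  t=3 PE[0][1]: acc=0 h=0 v=0
  t=4 PE[0][1]: acc=0 h=0 v=0
  t=5 PE[0][1]: acc=0 h=0 v=0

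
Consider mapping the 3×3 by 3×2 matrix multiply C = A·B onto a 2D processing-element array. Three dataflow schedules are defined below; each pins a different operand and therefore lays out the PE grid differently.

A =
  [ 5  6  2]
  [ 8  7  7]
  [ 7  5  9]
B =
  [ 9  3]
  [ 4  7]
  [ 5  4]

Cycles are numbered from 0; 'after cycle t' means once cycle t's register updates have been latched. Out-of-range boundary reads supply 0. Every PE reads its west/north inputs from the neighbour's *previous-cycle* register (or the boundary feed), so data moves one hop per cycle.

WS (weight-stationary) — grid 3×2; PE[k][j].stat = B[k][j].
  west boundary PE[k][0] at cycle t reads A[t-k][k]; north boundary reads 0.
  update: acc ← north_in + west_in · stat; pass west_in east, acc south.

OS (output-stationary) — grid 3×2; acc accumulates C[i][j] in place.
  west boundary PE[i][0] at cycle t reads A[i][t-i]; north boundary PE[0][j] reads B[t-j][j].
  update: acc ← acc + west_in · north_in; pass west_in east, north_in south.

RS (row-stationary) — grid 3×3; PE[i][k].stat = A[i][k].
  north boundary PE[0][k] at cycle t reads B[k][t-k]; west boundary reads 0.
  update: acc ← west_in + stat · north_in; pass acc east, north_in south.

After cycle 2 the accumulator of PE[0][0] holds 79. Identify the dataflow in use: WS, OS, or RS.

dataflow = OS

WS [3×2] PE[0][0] across cycles:
  t=0 PE[0][0]: acc=45 h=5 v=45
  t=1 PE[0][0]: acc=72 h=8 v=72
  t=2 PE[0][0]: acc=63 h=7 v=63
OS [3×2] PE[0][0] across cycles:
  t=0 PE[0][0]: acc=45 h=5 v=9
  t=1 PE[0][0]: acc=69 h=6 v=4
  t=2 PE[0][0]: acc=79 h=2 v=5
RS [3×3] PE[0][0] across cycles:
  t=0 PE[0][0]: acc=45 h=45 v=9
  t=1 PE[0][0]: acc=15 h=15 v=3
  t=2 PE[0][0]: acc=0 h=0 v=0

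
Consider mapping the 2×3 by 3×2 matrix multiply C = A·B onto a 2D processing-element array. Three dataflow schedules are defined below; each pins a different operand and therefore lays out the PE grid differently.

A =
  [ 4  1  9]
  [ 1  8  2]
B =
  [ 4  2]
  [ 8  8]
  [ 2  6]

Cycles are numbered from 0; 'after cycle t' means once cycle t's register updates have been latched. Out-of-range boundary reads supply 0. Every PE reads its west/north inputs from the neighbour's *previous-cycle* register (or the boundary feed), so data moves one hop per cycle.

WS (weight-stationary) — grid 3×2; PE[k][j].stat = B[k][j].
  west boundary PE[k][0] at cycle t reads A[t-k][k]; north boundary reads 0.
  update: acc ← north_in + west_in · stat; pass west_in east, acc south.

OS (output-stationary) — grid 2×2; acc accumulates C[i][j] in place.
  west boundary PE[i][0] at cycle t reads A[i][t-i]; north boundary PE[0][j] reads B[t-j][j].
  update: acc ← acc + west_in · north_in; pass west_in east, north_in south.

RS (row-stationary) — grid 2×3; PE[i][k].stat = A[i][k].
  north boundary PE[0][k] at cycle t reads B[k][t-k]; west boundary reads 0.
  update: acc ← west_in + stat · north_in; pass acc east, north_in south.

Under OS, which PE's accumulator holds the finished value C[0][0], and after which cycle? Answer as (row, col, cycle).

Under OS, C[0][0] lands at PE[0][0]:
  c0 r0c0: 16 / 4 / 4
  c1 r0c0: 24 / 1 / 8
  c2 r0c0: 42 / 9 / 2

(row, col, cycle) = (0, 0, 2)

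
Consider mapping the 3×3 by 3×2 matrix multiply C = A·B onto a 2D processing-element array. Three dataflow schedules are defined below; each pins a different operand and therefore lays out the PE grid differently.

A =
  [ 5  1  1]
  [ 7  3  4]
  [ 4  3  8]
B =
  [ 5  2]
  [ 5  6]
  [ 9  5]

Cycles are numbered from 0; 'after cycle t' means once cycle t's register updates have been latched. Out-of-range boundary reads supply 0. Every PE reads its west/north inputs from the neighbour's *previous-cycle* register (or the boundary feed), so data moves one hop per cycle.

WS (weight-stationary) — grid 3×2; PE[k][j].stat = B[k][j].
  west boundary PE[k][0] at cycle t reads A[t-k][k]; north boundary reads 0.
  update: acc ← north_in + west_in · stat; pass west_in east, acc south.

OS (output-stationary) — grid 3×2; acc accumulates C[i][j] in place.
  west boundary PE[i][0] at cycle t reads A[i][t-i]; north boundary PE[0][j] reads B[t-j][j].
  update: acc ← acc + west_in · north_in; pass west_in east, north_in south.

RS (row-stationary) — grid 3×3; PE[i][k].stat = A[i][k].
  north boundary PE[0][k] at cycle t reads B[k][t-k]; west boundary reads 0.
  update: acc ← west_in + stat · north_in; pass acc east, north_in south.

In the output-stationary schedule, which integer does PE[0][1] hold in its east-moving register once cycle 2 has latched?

OS 3×2: PE[0][1] cycle-by-cycle (with neighbour feeds):
  t=0 PE[0][0]: acc=25 h=5 v=5
  t=0 PE[0][1]: acc=0 h=0 v=0
  t=1 PE[0][0]: acc=30 h=1 v=5
  t=1 PE[0][1]: acc=10 h=5 v=2
  t=2 PE[0][0]: acc=39 h=1 v=9
  t=2 PE[0][1]: acc=16 h=1 v=6

register = 1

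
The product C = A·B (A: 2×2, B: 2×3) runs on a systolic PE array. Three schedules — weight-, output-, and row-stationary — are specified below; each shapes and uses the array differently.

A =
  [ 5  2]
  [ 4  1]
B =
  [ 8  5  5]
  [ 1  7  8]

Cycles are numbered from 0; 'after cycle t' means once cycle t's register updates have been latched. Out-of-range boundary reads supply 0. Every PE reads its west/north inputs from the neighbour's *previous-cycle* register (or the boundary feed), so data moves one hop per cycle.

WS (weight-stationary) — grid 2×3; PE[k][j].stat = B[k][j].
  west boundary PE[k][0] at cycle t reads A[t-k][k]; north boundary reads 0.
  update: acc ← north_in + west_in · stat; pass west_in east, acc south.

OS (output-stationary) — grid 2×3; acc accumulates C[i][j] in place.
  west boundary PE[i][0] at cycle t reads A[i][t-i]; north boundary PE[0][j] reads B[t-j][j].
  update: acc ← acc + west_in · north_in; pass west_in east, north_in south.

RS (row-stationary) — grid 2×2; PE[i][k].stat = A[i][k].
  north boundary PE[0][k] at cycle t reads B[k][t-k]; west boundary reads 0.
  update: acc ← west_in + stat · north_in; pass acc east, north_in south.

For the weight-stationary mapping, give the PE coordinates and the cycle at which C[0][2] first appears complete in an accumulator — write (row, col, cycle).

(row, col, cycle) = (1, 2, 3)

Under WS, C[0][2] lands at PE[1][2]:
  after 0 — PE[1][2] acc=0, pass-E 0, pass-S 0
  after 1 — PE[1][2] acc=0, pass-E 0, pass-S 0
  after 2 — PE[1][2] acc=0, pass-E 0, pass-S 0
  after 3 — PE[1][2] acc=41, pass-E 2, pass-S 41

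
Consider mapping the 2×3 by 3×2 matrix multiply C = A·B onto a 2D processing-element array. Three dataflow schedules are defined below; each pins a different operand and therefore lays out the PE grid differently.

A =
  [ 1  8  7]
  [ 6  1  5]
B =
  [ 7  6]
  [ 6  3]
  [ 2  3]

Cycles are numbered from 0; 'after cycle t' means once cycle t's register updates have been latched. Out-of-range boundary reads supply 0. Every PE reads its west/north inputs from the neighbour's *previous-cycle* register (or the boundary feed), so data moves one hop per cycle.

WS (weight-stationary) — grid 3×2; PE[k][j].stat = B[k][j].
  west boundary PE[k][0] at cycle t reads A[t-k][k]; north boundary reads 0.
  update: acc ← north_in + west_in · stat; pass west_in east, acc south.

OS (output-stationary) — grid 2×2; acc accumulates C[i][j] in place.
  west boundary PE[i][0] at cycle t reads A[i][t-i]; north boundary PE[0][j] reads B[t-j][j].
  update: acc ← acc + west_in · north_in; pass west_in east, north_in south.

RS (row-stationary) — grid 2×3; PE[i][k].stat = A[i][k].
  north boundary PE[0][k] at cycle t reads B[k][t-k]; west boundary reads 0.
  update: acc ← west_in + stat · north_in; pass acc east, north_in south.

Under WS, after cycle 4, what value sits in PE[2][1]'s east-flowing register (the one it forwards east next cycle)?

register = 5

WS (3×2). Following PE[2][1] plus its west/north inputs:
  t=0 PE[1][1]: acc=0 h=0 v=0
  t=0 PE[2][0]: acc=0 h=0 v=0
  t=0 PE[2][1]: acc=0 h=0 v=0
  t=1 PE[1][1]: acc=0 h=0 v=0
  t=1 PE[2][0]: acc=0 h=0 v=0
  t=1 PE[2][1]: acc=0 h=0 v=0
  t=2 PE[1][1]: acc=30 h=8 v=30
  t=2 PE[2][0]: acc=69 h=7 v=69
  t=2 PE[2][1]: acc=0 h=0 v=0
  t=3 PE[1][1]: acc=39 h=1 v=39
  t=3 PE[2][0]: acc=58 h=5 v=58
  t=3 PE[2][1]: acc=51 h=7 v=51
  t=4 PE[1][1]: acc=0 h=0 v=0
  t=4 PE[2][0]: acc=0 h=0 v=0
  t=4 PE[2][1]: acc=54 h=5 v=54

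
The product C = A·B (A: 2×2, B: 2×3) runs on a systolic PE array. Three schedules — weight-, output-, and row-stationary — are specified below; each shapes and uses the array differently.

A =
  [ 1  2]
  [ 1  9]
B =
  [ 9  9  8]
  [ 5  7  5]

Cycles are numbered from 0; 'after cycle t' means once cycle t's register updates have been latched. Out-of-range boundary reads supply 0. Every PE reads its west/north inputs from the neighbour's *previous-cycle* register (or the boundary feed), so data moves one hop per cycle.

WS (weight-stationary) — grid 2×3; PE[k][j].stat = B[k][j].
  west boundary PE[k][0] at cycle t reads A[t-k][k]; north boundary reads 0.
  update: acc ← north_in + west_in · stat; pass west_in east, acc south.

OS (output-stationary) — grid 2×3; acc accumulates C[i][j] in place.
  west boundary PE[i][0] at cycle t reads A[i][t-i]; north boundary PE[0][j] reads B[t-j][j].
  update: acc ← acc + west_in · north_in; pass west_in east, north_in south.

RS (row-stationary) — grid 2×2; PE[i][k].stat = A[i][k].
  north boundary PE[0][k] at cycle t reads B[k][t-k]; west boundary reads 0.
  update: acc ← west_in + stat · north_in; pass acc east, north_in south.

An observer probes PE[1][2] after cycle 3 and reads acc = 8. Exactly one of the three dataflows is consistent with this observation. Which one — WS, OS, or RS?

dataflow = OS

Under WS (2×3), PE[1][2]:
  step 0 · PE1,2: acc=0; fwd→0 fwd↓0
  step 1 · PE1,2: acc=0; fwd→0 fwd↓0
  step 2 · PE1,2: acc=0; fwd→0 fwd↓0
  step 3 · PE1,2: acc=18; fwd→2 fwd↓18
Under OS (2×3), PE[1][2]:
  step 0 · PE1,2: acc=0; fwd→0 fwd↓0
  step 1 · PE1,2: acc=0; fwd→0 fwd↓0
  step 2 · PE1,2: acc=0; fwd→0 fwd↓0
  step 3 · PE1,2: acc=8; fwd→1 fwd↓8
RS: PE[1][2] is outside its 2×2 grid.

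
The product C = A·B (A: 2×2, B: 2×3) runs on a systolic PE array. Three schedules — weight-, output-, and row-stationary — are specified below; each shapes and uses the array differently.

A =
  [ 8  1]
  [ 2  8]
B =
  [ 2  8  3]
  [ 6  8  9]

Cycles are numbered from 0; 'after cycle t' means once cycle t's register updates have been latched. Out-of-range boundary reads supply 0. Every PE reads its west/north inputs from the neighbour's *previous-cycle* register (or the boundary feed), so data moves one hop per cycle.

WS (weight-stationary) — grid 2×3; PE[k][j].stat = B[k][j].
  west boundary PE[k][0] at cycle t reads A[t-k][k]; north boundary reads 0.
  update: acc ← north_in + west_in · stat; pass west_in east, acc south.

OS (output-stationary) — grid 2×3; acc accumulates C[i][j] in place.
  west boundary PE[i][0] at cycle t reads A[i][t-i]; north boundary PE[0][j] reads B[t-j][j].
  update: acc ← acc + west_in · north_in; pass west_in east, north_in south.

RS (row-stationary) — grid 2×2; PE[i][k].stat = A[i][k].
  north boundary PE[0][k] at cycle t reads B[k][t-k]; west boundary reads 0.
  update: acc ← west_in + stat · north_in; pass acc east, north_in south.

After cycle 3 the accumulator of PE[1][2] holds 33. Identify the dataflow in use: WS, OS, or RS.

— WS: 2×3; PE[1][2] trace:
  0: (1,2).acc=0  regs=<0,0>
  1: (1,2).acc=0  regs=<0,0>
  2: (1,2).acc=0  regs=<0,0>
  3: (1,2).acc=33  regs=<1,33>
— OS: 2×3; PE[1][2] trace:
  0: (1,2).acc=0  regs=<0,0>
  1: (1,2).acc=0  regs=<0,0>
  2: (1,2).acc=0  regs=<0,0>
  3: (1,2).acc=6  regs=<2,3>
RS (2×2): PE[1][2] does not exist.

dataflow = WS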